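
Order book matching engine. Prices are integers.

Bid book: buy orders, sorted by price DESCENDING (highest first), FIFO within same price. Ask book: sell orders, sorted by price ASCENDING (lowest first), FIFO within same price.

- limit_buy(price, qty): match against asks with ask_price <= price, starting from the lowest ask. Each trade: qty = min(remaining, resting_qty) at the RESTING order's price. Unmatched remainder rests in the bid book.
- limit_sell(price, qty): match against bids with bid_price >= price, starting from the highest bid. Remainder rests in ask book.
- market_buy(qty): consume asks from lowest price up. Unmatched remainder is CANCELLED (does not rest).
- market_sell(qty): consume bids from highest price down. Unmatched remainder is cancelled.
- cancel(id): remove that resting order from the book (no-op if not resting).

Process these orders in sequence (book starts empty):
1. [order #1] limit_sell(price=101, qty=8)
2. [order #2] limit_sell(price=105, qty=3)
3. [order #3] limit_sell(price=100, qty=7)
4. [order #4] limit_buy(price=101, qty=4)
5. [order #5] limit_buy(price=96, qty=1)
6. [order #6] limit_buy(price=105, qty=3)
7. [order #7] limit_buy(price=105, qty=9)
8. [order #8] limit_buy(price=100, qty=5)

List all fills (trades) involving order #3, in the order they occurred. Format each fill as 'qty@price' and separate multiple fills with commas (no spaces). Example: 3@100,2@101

After op 1 [order #1] limit_sell(price=101, qty=8): fills=none; bids=[-] asks=[#1:8@101]
After op 2 [order #2] limit_sell(price=105, qty=3): fills=none; bids=[-] asks=[#1:8@101 #2:3@105]
After op 3 [order #3] limit_sell(price=100, qty=7): fills=none; bids=[-] asks=[#3:7@100 #1:8@101 #2:3@105]
After op 4 [order #4] limit_buy(price=101, qty=4): fills=#4x#3:4@100; bids=[-] asks=[#3:3@100 #1:8@101 #2:3@105]
After op 5 [order #5] limit_buy(price=96, qty=1): fills=none; bids=[#5:1@96] asks=[#3:3@100 #1:8@101 #2:3@105]
After op 6 [order #6] limit_buy(price=105, qty=3): fills=#6x#3:3@100; bids=[#5:1@96] asks=[#1:8@101 #2:3@105]
After op 7 [order #7] limit_buy(price=105, qty=9): fills=#7x#1:8@101 #7x#2:1@105; bids=[#5:1@96] asks=[#2:2@105]
After op 8 [order #8] limit_buy(price=100, qty=5): fills=none; bids=[#8:5@100 #5:1@96] asks=[#2:2@105]

Answer: 4@100,3@100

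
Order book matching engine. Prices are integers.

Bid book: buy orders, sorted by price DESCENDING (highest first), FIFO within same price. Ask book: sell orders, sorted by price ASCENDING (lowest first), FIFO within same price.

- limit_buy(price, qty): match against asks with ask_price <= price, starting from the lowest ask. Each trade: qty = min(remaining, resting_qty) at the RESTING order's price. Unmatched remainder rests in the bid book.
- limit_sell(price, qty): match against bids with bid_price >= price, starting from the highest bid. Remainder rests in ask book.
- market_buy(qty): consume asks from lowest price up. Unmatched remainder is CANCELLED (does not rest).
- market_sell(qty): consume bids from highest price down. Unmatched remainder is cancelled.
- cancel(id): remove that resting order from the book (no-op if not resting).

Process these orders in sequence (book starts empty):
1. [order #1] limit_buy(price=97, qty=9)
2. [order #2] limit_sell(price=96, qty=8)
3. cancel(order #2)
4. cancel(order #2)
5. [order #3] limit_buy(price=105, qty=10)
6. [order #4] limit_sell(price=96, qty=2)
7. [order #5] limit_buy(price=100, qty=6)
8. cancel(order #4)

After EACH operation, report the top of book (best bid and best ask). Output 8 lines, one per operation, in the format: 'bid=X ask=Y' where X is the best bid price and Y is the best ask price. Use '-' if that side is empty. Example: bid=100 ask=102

Answer: bid=97 ask=-
bid=97 ask=-
bid=97 ask=-
bid=97 ask=-
bid=105 ask=-
bid=105 ask=-
bid=105 ask=-
bid=105 ask=-

Derivation:
After op 1 [order #1] limit_buy(price=97, qty=9): fills=none; bids=[#1:9@97] asks=[-]
After op 2 [order #2] limit_sell(price=96, qty=8): fills=#1x#2:8@97; bids=[#1:1@97] asks=[-]
After op 3 cancel(order #2): fills=none; bids=[#1:1@97] asks=[-]
After op 4 cancel(order #2): fills=none; bids=[#1:1@97] asks=[-]
After op 5 [order #3] limit_buy(price=105, qty=10): fills=none; bids=[#3:10@105 #1:1@97] asks=[-]
After op 6 [order #4] limit_sell(price=96, qty=2): fills=#3x#4:2@105; bids=[#3:8@105 #1:1@97] asks=[-]
After op 7 [order #5] limit_buy(price=100, qty=6): fills=none; bids=[#3:8@105 #5:6@100 #1:1@97] asks=[-]
After op 8 cancel(order #4): fills=none; bids=[#3:8@105 #5:6@100 #1:1@97] asks=[-]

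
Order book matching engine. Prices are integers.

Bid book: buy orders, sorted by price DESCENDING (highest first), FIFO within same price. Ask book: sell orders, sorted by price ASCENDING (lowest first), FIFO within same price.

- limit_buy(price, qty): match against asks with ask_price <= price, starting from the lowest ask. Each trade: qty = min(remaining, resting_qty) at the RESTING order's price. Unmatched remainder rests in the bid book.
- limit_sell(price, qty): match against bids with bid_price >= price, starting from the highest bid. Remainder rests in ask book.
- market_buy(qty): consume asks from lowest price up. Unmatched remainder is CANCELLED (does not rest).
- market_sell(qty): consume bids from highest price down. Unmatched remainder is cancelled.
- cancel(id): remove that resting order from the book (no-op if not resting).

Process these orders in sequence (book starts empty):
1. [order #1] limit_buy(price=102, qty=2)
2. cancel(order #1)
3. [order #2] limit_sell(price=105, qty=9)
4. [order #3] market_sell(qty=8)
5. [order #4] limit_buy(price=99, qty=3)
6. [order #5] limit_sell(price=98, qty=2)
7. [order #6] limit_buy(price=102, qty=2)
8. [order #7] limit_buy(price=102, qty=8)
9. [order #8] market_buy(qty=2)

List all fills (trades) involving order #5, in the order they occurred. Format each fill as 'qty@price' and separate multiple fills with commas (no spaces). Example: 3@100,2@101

After op 1 [order #1] limit_buy(price=102, qty=2): fills=none; bids=[#1:2@102] asks=[-]
After op 2 cancel(order #1): fills=none; bids=[-] asks=[-]
After op 3 [order #2] limit_sell(price=105, qty=9): fills=none; bids=[-] asks=[#2:9@105]
After op 4 [order #3] market_sell(qty=8): fills=none; bids=[-] asks=[#2:9@105]
After op 5 [order #4] limit_buy(price=99, qty=3): fills=none; bids=[#4:3@99] asks=[#2:9@105]
After op 6 [order #5] limit_sell(price=98, qty=2): fills=#4x#5:2@99; bids=[#4:1@99] asks=[#2:9@105]
After op 7 [order #6] limit_buy(price=102, qty=2): fills=none; bids=[#6:2@102 #4:1@99] asks=[#2:9@105]
After op 8 [order #7] limit_buy(price=102, qty=8): fills=none; bids=[#6:2@102 #7:8@102 #4:1@99] asks=[#2:9@105]
After op 9 [order #8] market_buy(qty=2): fills=#8x#2:2@105; bids=[#6:2@102 #7:8@102 #4:1@99] asks=[#2:7@105]

Answer: 2@99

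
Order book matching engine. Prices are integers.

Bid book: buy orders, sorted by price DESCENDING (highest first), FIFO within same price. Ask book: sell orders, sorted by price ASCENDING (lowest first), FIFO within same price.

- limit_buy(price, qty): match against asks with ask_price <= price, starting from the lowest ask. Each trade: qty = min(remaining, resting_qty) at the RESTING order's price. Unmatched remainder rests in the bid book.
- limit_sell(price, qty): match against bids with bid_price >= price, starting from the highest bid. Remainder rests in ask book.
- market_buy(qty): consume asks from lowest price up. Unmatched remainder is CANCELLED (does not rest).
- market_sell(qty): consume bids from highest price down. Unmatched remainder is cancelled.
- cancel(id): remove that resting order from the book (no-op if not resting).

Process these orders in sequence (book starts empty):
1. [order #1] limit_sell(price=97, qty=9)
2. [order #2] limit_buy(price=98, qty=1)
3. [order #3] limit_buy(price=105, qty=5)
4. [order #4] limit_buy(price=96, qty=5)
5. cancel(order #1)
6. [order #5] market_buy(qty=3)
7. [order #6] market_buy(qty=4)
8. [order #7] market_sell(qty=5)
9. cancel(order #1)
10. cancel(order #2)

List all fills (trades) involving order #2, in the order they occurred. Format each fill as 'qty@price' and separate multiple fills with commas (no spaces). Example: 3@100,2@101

After op 1 [order #1] limit_sell(price=97, qty=9): fills=none; bids=[-] asks=[#1:9@97]
After op 2 [order #2] limit_buy(price=98, qty=1): fills=#2x#1:1@97; bids=[-] asks=[#1:8@97]
After op 3 [order #3] limit_buy(price=105, qty=5): fills=#3x#1:5@97; bids=[-] asks=[#1:3@97]
After op 4 [order #4] limit_buy(price=96, qty=5): fills=none; bids=[#4:5@96] asks=[#1:3@97]
After op 5 cancel(order #1): fills=none; bids=[#4:5@96] asks=[-]
After op 6 [order #5] market_buy(qty=3): fills=none; bids=[#4:5@96] asks=[-]
After op 7 [order #6] market_buy(qty=4): fills=none; bids=[#4:5@96] asks=[-]
After op 8 [order #7] market_sell(qty=5): fills=#4x#7:5@96; bids=[-] asks=[-]
After op 9 cancel(order #1): fills=none; bids=[-] asks=[-]
After op 10 cancel(order #2): fills=none; bids=[-] asks=[-]

Answer: 1@97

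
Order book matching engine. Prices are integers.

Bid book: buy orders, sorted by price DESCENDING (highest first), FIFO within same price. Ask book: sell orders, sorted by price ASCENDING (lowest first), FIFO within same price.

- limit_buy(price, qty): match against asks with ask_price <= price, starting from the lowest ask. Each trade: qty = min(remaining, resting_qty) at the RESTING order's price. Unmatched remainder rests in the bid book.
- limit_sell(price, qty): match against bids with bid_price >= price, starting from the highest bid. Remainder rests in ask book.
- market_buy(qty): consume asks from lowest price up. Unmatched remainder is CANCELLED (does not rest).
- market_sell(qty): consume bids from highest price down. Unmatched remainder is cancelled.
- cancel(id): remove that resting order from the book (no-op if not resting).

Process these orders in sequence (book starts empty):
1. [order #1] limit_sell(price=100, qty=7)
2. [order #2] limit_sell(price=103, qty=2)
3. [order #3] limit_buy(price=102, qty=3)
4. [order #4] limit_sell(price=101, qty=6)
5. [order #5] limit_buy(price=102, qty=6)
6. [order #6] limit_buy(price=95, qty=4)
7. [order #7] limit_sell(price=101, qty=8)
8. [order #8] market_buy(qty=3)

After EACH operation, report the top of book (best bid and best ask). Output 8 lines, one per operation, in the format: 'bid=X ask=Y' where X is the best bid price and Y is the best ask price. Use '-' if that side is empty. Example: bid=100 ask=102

After op 1 [order #1] limit_sell(price=100, qty=7): fills=none; bids=[-] asks=[#1:7@100]
After op 2 [order #2] limit_sell(price=103, qty=2): fills=none; bids=[-] asks=[#1:7@100 #2:2@103]
After op 3 [order #3] limit_buy(price=102, qty=3): fills=#3x#1:3@100; bids=[-] asks=[#1:4@100 #2:2@103]
After op 4 [order #4] limit_sell(price=101, qty=6): fills=none; bids=[-] asks=[#1:4@100 #4:6@101 #2:2@103]
After op 5 [order #5] limit_buy(price=102, qty=6): fills=#5x#1:4@100 #5x#4:2@101; bids=[-] asks=[#4:4@101 #2:2@103]
After op 6 [order #6] limit_buy(price=95, qty=4): fills=none; bids=[#6:4@95] asks=[#4:4@101 #2:2@103]
After op 7 [order #7] limit_sell(price=101, qty=8): fills=none; bids=[#6:4@95] asks=[#4:4@101 #7:8@101 #2:2@103]
After op 8 [order #8] market_buy(qty=3): fills=#8x#4:3@101; bids=[#6:4@95] asks=[#4:1@101 #7:8@101 #2:2@103]

Answer: bid=- ask=100
bid=- ask=100
bid=- ask=100
bid=- ask=100
bid=- ask=101
bid=95 ask=101
bid=95 ask=101
bid=95 ask=101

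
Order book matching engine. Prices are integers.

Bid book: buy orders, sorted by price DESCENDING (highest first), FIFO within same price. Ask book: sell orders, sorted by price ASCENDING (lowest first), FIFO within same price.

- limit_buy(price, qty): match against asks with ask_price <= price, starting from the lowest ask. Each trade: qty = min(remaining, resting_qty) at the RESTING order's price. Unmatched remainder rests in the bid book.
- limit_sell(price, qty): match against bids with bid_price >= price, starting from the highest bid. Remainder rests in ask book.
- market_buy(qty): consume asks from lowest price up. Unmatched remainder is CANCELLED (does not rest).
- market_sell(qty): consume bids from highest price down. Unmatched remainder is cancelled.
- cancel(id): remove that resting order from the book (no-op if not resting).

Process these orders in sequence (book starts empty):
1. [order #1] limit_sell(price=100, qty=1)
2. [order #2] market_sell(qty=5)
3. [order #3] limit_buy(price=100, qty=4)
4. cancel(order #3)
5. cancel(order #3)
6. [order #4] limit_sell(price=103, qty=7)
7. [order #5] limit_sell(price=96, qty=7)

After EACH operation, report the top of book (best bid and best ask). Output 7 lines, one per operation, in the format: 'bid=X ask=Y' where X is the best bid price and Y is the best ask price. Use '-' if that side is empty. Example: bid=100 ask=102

Answer: bid=- ask=100
bid=- ask=100
bid=100 ask=-
bid=- ask=-
bid=- ask=-
bid=- ask=103
bid=- ask=96

Derivation:
After op 1 [order #1] limit_sell(price=100, qty=1): fills=none; bids=[-] asks=[#1:1@100]
After op 2 [order #2] market_sell(qty=5): fills=none; bids=[-] asks=[#1:1@100]
After op 3 [order #3] limit_buy(price=100, qty=4): fills=#3x#1:1@100; bids=[#3:3@100] asks=[-]
After op 4 cancel(order #3): fills=none; bids=[-] asks=[-]
After op 5 cancel(order #3): fills=none; bids=[-] asks=[-]
After op 6 [order #4] limit_sell(price=103, qty=7): fills=none; bids=[-] asks=[#4:7@103]
After op 7 [order #5] limit_sell(price=96, qty=7): fills=none; bids=[-] asks=[#5:7@96 #4:7@103]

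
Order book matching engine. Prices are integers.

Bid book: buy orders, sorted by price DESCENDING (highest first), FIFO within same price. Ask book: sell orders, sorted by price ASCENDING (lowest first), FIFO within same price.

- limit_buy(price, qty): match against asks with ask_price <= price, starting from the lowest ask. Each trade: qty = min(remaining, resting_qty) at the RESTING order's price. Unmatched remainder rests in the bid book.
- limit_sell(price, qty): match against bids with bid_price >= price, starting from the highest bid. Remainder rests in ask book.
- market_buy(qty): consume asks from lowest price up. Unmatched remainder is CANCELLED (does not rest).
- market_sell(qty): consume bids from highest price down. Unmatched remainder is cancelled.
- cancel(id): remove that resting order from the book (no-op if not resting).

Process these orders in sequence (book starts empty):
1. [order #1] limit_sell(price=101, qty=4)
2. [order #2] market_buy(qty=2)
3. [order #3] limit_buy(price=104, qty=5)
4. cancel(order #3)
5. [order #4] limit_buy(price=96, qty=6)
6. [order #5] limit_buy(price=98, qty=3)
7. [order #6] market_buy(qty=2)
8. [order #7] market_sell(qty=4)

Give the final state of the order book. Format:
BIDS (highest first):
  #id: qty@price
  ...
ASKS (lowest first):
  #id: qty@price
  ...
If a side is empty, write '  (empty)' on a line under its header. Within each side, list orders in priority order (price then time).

Answer: BIDS (highest first):
  #4: 5@96
ASKS (lowest first):
  (empty)

Derivation:
After op 1 [order #1] limit_sell(price=101, qty=4): fills=none; bids=[-] asks=[#1:4@101]
After op 2 [order #2] market_buy(qty=2): fills=#2x#1:2@101; bids=[-] asks=[#1:2@101]
After op 3 [order #3] limit_buy(price=104, qty=5): fills=#3x#1:2@101; bids=[#3:3@104] asks=[-]
After op 4 cancel(order #3): fills=none; bids=[-] asks=[-]
After op 5 [order #4] limit_buy(price=96, qty=6): fills=none; bids=[#4:6@96] asks=[-]
After op 6 [order #5] limit_buy(price=98, qty=3): fills=none; bids=[#5:3@98 #4:6@96] asks=[-]
After op 7 [order #6] market_buy(qty=2): fills=none; bids=[#5:3@98 #4:6@96] asks=[-]
After op 8 [order #7] market_sell(qty=4): fills=#5x#7:3@98 #4x#7:1@96; bids=[#4:5@96] asks=[-]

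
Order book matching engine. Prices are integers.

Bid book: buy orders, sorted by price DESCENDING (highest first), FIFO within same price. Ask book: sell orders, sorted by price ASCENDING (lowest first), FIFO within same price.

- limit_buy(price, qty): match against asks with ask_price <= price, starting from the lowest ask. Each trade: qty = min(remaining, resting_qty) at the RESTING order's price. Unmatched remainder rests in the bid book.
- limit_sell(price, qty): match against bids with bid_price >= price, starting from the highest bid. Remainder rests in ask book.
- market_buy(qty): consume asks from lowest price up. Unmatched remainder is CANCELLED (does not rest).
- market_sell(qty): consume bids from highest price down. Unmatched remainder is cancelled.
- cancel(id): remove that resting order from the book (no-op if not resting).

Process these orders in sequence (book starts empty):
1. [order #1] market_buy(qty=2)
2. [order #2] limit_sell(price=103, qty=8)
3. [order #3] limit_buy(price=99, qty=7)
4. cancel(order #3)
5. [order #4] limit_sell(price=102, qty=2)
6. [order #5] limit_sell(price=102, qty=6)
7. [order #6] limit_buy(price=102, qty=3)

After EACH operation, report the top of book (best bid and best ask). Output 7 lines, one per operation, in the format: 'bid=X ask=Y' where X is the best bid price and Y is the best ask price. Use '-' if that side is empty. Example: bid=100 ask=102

Answer: bid=- ask=-
bid=- ask=103
bid=99 ask=103
bid=- ask=103
bid=- ask=102
bid=- ask=102
bid=- ask=102

Derivation:
After op 1 [order #1] market_buy(qty=2): fills=none; bids=[-] asks=[-]
After op 2 [order #2] limit_sell(price=103, qty=8): fills=none; bids=[-] asks=[#2:8@103]
After op 3 [order #3] limit_buy(price=99, qty=7): fills=none; bids=[#3:7@99] asks=[#2:8@103]
After op 4 cancel(order #3): fills=none; bids=[-] asks=[#2:8@103]
After op 5 [order #4] limit_sell(price=102, qty=2): fills=none; bids=[-] asks=[#4:2@102 #2:8@103]
After op 6 [order #5] limit_sell(price=102, qty=6): fills=none; bids=[-] asks=[#4:2@102 #5:6@102 #2:8@103]
After op 7 [order #6] limit_buy(price=102, qty=3): fills=#6x#4:2@102 #6x#5:1@102; bids=[-] asks=[#5:5@102 #2:8@103]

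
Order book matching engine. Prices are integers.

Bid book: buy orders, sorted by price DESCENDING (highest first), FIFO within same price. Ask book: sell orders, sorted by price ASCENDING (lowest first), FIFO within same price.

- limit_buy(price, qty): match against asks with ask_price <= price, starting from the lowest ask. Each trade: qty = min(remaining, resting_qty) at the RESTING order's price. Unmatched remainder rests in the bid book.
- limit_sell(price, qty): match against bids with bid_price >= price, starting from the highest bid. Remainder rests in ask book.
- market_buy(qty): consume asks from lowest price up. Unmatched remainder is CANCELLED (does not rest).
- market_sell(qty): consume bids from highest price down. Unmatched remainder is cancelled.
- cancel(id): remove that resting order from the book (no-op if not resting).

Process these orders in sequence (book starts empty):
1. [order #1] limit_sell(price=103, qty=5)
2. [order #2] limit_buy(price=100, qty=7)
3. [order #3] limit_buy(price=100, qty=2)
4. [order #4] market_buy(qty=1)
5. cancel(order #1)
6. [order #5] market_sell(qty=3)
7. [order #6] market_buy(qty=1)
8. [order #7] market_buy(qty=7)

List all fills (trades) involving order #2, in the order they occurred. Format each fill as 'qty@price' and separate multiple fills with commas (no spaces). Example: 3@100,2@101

After op 1 [order #1] limit_sell(price=103, qty=5): fills=none; bids=[-] asks=[#1:5@103]
After op 2 [order #2] limit_buy(price=100, qty=7): fills=none; bids=[#2:7@100] asks=[#1:5@103]
After op 3 [order #3] limit_buy(price=100, qty=2): fills=none; bids=[#2:7@100 #3:2@100] asks=[#1:5@103]
After op 4 [order #4] market_buy(qty=1): fills=#4x#1:1@103; bids=[#2:7@100 #3:2@100] asks=[#1:4@103]
After op 5 cancel(order #1): fills=none; bids=[#2:7@100 #3:2@100] asks=[-]
After op 6 [order #5] market_sell(qty=3): fills=#2x#5:3@100; bids=[#2:4@100 #3:2@100] asks=[-]
After op 7 [order #6] market_buy(qty=1): fills=none; bids=[#2:4@100 #3:2@100] asks=[-]
After op 8 [order #7] market_buy(qty=7): fills=none; bids=[#2:4@100 #3:2@100] asks=[-]

Answer: 3@100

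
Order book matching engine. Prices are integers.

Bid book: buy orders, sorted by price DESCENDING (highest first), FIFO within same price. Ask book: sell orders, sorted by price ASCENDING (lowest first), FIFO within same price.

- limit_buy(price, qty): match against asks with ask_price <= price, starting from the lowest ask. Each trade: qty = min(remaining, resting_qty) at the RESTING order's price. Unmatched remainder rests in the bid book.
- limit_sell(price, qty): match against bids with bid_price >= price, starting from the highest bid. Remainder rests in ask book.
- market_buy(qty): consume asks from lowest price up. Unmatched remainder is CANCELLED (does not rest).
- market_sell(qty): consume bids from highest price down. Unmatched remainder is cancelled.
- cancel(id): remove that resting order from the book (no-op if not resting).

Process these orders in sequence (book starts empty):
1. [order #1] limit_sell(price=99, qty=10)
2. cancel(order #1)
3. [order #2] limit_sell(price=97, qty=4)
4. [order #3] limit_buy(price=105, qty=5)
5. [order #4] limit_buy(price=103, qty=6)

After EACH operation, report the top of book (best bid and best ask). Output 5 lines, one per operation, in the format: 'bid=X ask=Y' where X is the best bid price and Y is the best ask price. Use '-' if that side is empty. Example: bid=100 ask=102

Answer: bid=- ask=99
bid=- ask=-
bid=- ask=97
bid=105 ask=-
bid=105 ask=-

Derivation:
After op 1 [order #1] limit_sell(price=99, qty=10): fills=none; bids=[-] asks=[#1:10@99]
After op 2 cancel(order #1): fills=none; bids=[-] asks=[-]
After op 3 [order #2] limit_sell(price=97, qty=4): fills=none; bids=[-] asks=[#2:4@97]
After op 4 [order #3] limit_buy(price=105, qty=5): fills=#3x#2:4@97; bids=[#3:1@105] asks=[-]
After op 5 [order #4] limit_buy(price=103, qty=6): fills=none; bids=[#3:1@105 #4:6@103] asks=[-]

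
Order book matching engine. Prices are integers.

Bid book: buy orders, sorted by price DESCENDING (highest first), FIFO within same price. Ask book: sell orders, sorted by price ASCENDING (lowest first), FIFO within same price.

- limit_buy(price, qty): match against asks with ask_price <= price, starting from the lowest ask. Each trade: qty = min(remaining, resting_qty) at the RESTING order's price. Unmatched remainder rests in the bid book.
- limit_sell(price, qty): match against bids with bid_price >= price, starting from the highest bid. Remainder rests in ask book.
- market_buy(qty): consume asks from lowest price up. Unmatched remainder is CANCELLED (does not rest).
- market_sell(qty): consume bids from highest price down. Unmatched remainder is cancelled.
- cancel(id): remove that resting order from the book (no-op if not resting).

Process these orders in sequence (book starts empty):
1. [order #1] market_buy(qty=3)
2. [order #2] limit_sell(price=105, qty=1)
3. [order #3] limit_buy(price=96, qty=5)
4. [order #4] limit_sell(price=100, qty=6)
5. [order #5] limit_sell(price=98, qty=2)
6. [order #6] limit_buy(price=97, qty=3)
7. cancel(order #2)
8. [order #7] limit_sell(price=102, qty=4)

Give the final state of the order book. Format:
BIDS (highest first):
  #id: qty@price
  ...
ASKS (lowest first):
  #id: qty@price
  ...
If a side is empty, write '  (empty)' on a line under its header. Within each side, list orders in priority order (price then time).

Answer: BIDS (highest first):
  #6: 3@97
  #3: 5@96
ASKS (lowest first):
  #5: 2@98
  #4: 6@100
  #7: 4@102

Derivation:
After op 1 [order #1] market_buy(qty=3): fills=none; bids=[-] asks=[-]
After op 2 [order #2] limit_sell(price=105, qty=1): fills=none; bids=[-] asks=[#2:1@105]
After op 3 [order #3] limit_buy(price=96, qty=5): fills=none; bids=[#3:5@96] asks=[#2:1@105]
After op 4 [order #4] limit_sell(price=100, qty=6): fills=none; bids=[#3:5@96] asks=[#4:6@100 #2:1@105]
After op 5 [order #5] limit_sell(price=98, qty=2): fills=none; bids=[#3:5@96] asks=[#5:2@98 #4:6@100 #2:1@105]
After op 6 [order #6] limit_buy(price=97, qty=3): fills=none; bids=[#6:3@97 #3:5@96] asks=[#5:2@98 #4:6@100 #2:1@105]
After op 7 cancel(order #2): fills=none; bids=[#6:3@97 #3:5@96] asks=[#5:2@98 #4:6@100]
After op 8 [order #7] limit_sell(price=102, qty=4): fills=none; bids=[#6:3@97 #3:5@96] asks=[#5:2@98 #4:6@100 #7:4@102]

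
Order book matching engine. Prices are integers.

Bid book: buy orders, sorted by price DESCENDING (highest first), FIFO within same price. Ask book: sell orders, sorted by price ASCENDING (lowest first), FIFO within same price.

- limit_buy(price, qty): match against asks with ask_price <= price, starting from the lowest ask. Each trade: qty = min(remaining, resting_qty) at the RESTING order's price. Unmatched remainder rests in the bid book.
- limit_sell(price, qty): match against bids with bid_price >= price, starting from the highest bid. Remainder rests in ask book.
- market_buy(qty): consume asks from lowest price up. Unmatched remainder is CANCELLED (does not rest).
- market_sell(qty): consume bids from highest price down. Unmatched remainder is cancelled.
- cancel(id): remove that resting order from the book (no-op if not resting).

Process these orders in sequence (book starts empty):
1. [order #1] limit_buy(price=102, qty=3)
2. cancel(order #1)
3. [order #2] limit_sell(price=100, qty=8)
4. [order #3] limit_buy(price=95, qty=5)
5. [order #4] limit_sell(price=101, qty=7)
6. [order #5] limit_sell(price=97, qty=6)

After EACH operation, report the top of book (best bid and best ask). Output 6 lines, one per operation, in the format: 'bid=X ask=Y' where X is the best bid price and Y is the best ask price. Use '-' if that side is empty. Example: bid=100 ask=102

After op 1 [order #1] limit_buy(price=102, qty=3): fills=none; bids=[#1:3@102] asks=[-]
After op 2 cancel(order #1): fills=none; bids=[-] asks=[-]
After op 3 [order #2] limit_sell(price=100, qty=8): fills=none; bids=[-] asks=[#2:8@100]
After op 4 [order #3] limit_buy(price=95, qty=5): fills=none; bids=[#3:5@95] asks=[#2:8@100]
After op 5 [order #4] limit_sell(price=101, qty=7): fills=none; bids=[#3:5@95] asks=[#2:8@100 #4:7@101]
After op 6 [order #5] limit_sell(price=97, qty=6): fills=none; bids=[#3:5@95] asks=[#5:6@97 #2:8@100 #4:7@101]

Answer: bid=102 ask=-
bid=- ask=-
bid=- ask=100
bid=95 ask=100
bid=95 ask=100
bid=95 ask=97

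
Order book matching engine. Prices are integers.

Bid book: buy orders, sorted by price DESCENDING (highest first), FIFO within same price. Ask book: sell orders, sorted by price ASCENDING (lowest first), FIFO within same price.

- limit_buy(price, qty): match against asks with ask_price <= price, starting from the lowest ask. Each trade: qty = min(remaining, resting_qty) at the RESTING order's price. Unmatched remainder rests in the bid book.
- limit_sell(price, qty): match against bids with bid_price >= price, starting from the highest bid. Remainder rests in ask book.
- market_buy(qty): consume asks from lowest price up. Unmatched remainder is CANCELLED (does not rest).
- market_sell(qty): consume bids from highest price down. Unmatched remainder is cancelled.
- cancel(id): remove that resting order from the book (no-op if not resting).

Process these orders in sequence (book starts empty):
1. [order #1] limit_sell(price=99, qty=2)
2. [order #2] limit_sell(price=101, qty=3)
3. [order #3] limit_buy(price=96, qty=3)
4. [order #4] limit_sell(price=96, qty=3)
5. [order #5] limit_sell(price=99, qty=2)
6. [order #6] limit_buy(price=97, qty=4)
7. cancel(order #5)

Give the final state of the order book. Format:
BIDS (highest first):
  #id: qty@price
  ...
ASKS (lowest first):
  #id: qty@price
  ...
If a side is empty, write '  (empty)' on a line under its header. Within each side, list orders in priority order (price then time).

Answer: BIDS (highest first):
  #6: 4@97
ASKS (lowest first):
  #1: 2@99
  #2: 3@101

Derivation:
After op 1 [order #1] limit_sell(price=99, qty=2): fills=none; bids=[-] asks=[#1:2@99]
After op 2 [order #2] limit_sell(price=101, qty=3): fills=none; bids=[-] asks=[#1:2@99 #2:3@101]
After op 3 [order #3] limit_buy(price=96, qty=3): fills=none; bids=[#3:3@96] asks=[#1:2@99 #2:3@101]
After op 4 [order #4] limit_sell(price=96, qty=3): fills=#3x#4:3@96; bids=[-] asks=[#1:2@99 #2:3@101]
After op 5 [order #5] limit_sell(price=99, qty=2): fills=none; bids=[-] asks=[#1:2@99 #5:2@99 #2:3@101]
After op 6 [order #6] limit_buy(price=97, qty=4): fills=none; bids=[#6:4@97] asks=[#1:2@99 #5:2@99 #2:3@101]
After op 7 cancel(order #5): fills=none; bids=[#6:4@97] asks=[#1:2@99 #2:3@101]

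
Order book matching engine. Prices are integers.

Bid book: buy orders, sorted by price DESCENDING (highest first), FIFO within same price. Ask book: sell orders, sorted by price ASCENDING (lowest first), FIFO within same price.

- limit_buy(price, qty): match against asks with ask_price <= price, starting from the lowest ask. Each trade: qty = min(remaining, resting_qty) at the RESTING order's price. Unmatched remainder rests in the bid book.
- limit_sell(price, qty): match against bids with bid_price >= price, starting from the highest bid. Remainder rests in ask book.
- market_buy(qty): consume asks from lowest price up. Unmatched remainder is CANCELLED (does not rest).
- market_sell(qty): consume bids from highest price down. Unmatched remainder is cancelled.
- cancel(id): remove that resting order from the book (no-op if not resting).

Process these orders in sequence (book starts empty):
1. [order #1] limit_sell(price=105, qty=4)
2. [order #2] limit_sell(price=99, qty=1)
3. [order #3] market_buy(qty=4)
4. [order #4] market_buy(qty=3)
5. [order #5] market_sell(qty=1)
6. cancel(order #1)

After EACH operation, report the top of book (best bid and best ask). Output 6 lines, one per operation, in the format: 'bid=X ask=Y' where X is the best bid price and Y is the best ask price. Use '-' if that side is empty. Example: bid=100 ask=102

After op 1 [order #1] limit_sell(price=105, qty=4): fills=none; bids=[-] asks=[#1:4@105]
After op 2 [order #2] limit_sell(price=99, qty=1): fills=none; bids=[-] asks=[#2:1@99 #1:4@105]
After op 3 [order #3] market_buy(qty=4): fills=#3x#2:1@99 #3x#1:3@105; bids=[-] asks=[#1:1@105]
After op 4 [order #4] market_buy(qty=3): fills=#4x#1:1@105; bids=[-] asks=[-]
After op 5 [order #5] market_sell(qty=1): fills=none; bids=[-] asks=[-]
After op 6 cancel(order #1): fills=none; bids=[-] asks=[-]

Answer: bid=- ask=105
bid=- ask=99
bid=- ask=105
bid=- ask=-
bid=- ask=-
bid=- ask=-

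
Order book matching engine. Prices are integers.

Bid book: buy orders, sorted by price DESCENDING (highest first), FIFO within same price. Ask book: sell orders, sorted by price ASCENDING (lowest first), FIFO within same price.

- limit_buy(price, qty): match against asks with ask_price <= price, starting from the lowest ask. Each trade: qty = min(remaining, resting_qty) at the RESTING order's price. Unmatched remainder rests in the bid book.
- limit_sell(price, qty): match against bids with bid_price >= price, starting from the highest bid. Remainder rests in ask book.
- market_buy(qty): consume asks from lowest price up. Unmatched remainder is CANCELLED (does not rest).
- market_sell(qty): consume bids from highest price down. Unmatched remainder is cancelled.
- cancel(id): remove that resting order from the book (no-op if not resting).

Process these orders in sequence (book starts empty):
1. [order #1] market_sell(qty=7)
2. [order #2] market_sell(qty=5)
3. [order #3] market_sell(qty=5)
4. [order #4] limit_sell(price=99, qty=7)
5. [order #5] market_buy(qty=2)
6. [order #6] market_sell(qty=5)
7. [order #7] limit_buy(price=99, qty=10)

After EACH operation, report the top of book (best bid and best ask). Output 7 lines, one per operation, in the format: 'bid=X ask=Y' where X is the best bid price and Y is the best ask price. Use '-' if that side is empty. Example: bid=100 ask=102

Answer: bid=- ask=-
bid=- ask=-
bid=- ask=-
bid=- ask=99
bid=- ask=99
bid=- ask=99
bid=99 ask=-

Derivation:
After op 1 [order #1] market_sell(qty=7): fills=none; bids=[-] asks=[-]
After op 2 [order #2] market_sell(qty=5): fills=none; bids=[-] asks=[-]
After op 3 [order #3] market_sell(qty=5): fills=none; bids=[-] asks=[-]
After op 4 [order #4] limit_sell(price=99, qty=7): fills=none; bids=[-] asks=[#4:7@99]
After op 5 [order #5] market_buy(qty=2): fills=#5x#4:2@99; bids=[-] asks=[#4:5@99]
After op 6 [order #6] market_sell(qty=5): fills=none; bids=[-] asks=[#4:5@99]
After op 7 [order #7] limit_buy(price=99, qty=10): fills=#7x#4:5@99; bids=[#7:5@99] asks=[-]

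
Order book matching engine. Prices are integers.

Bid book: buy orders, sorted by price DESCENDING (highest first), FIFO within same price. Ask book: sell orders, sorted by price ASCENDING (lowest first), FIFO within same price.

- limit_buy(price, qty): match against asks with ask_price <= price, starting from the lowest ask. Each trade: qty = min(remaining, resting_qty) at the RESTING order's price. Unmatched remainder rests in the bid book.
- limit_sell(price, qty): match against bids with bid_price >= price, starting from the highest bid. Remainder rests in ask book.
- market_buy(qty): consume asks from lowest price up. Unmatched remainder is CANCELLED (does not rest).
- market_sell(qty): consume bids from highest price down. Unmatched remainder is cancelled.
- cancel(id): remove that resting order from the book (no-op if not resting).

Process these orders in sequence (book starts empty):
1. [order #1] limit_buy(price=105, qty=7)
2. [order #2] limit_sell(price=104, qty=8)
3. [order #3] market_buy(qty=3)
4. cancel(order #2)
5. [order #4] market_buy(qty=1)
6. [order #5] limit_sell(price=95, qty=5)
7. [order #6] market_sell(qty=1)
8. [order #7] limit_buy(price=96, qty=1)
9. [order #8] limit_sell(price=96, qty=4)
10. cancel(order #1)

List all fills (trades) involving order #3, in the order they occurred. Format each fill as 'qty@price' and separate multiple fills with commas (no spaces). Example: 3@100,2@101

Answer: 1@104

Derivation:
After op 1 [order #1] limit_buy(price=105, qty=7): fills=none; bids=[#1:7@105] asks=[-]
After op 2 [order #2] limit_sell(price=104, qty=8): fills=#1x#2:7@105; bids=[-] asks=[#2:1@104]
After op 3 [order #3] market_buy(qty=3): fills=#3x#2:1@104; bids=[-] asks=[-]
After op 4 cancel(order #2): fills=none; bids=[-] asks=[-]
After op 5 [order #4] market_buy(qty=1): fills=none; bids=[-] asks=[-]
After op 6 [order #5] limit_sell(price=95, qty=5): fills=none; bids=[-] asks=[#5:5@95]
After op 7 [order #6] market_sell(qty=1): fills=none; bids=[-] asks=[#5:5@95]
After op 8 [order #7] limit_buy(price=96, qty=1): fills=#7x#5:1@95; bids=[-] asks=[#5:4@95]
After op 9 [order #8] limit_sell(price=96, qty=4): fills=none; bids=[-] asks=[#5:4@95 #8:4@96]
After op 10 cancel(order #1): fills=none; bids=[-] asks=[#5:4@95 #8:4@96]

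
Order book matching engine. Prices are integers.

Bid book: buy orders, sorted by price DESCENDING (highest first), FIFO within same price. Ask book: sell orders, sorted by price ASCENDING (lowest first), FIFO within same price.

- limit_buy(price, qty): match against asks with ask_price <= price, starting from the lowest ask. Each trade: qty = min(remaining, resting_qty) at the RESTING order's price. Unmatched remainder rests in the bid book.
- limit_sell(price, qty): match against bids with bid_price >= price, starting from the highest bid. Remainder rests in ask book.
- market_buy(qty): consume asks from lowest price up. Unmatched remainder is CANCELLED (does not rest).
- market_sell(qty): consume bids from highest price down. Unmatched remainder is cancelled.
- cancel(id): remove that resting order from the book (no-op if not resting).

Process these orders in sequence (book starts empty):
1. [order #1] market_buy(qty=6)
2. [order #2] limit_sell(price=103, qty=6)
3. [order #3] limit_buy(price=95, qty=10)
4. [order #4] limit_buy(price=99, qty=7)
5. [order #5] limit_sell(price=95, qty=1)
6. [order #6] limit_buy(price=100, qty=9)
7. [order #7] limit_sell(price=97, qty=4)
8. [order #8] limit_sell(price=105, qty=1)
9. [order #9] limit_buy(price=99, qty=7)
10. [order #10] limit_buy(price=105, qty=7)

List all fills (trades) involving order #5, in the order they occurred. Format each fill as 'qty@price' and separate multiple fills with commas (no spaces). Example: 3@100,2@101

After op 1 [order #1] market_buy(qty=6): fills=none; bids=[-] asks=[-]
After op 2 [order #2] limit_sell(price=103, qty=6): fills=none; bids=[-] asks=[#2:6@103]
After op 3 [order #3] limit_buy(price=95, qty=10): fills=none; bids=[#3:10@95] asks=[#2:6@103]
After op 4 [order #4] limit_buy(price=99, qty=7): fills=none; bids=[#4:7@99 #3:10@95] asks=[#2:6@103]
After op 5 [order #5] limit_sell(price=95, qty=1): fills=#4x#5:1@99; bids=[#4:6@99 #3:10@95] asks=[#2:6@103]
After op 6 [order #6] limit_buy(price=100, qty=9): fills=none; bids=[#6:9@100 #4:6@99 #3:10@95] asks=[#2:6@103]
After op 7 [order #7] limit_sell(price=97, qty=4): fills=#6x#7:4@100; bids=[#6:5@100 #4:6@99 #3:10@95] asks=[#2:6@103]
After op 8 [order #8] limit_sell(price=105, qty=1): fills=none; bids=[#6:5@100 #4:6@99 #3:10@95] asks=[#2:6@103 #8:1@105]
After op 9 [order #9] limit_buy(price=99, qty=7): fills=none; bids=[#6:5@100 #4:6@99 #9:7@99 #3:10@95] asks=[#2:6@103 #8:1@105]
After op 10 [order #10] limit_buy(price=105, qty=7): fills=#10x#2:6@103 #10x#8:1@105; bids=[#6:5@100 #4:6@99 #9:7@99 #3:10@95] asks=[-]

Answer: 1@99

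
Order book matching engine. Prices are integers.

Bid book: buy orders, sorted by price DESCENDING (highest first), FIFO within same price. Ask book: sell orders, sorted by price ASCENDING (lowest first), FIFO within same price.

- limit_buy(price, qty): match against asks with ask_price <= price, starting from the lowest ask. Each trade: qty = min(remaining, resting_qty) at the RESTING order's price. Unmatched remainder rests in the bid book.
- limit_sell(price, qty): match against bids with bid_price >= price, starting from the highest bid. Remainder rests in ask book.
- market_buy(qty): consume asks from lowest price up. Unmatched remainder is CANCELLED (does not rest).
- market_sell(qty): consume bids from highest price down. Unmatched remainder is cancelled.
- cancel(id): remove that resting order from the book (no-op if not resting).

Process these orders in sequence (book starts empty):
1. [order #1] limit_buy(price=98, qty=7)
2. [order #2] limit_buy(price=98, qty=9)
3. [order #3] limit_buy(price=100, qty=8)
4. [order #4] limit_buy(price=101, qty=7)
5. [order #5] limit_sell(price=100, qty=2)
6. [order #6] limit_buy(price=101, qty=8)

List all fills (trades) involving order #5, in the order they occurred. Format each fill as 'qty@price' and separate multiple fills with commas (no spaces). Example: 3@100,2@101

After op 1 [order #1] limit_buy(price=98, qty=7): fills=none; bids=[#1:7@98] asks=[-]
After op 2 [order #2] limit_buy(price=98, qty=9): fills=none; bids=[#1:7@98 #2:9@98] asks=[-]
After op 3 [order #3] limit_buy(price=100, qty=8): fills=none; bids=[#3:8@100 #1:7@98 #2:9@98] asks=[-]
After op 4 [order #4] limit_buy(price=101, qty=7): fills=none; bids=[#4:7@101 #3:8@100 #1:7@98 #2:9@98] asks=[-]
After op 5 [order #5] limit_sell(price=100, qty=2): fills=#4x#5:2@101; bids=[#4:5@101 #3:8@100 #1:7@98 #2:9@98] asks=[-]
After op 6 [order #6] limit_buy(price=101, qty=8): fills=none; bids=[#4:5@101 #6:8@101 #3:8@100 #1:7@98 #2:9@98] asks=[-]

Answer: 2@101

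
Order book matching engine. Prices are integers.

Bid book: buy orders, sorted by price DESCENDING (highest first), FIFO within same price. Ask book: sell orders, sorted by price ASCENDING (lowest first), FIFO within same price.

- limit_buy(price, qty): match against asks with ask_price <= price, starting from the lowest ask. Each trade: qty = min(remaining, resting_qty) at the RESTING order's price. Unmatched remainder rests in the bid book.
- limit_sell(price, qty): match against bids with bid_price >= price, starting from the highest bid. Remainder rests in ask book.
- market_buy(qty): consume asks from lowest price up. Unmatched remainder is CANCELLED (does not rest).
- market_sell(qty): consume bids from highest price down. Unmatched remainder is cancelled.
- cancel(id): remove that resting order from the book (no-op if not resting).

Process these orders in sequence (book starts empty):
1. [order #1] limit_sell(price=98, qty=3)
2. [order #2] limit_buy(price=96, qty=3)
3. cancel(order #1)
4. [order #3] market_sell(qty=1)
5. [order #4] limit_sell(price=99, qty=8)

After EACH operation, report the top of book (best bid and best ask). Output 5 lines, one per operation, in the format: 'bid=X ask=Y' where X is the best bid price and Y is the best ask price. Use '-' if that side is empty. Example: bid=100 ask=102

After op 1 [order #1] limit_sell(price=98, qty=3): fills=none; bids=[-] asks=[#1:3@98]
After op 2 [order #2] limit_buy(price=96, qty=3): fills=none; bids=[#2:3@96] asks=[#1:3@98]
After op 3 cancel(order #1): fills=none; bids=[#2:3@96] asks=[-]
After op 4 [order #3] market_sell(qty=1): fills=#2x#3:1@96; bids=[#2:2@96] asks=[-]
After op 5 [order #4] limit_sell(price=99, qty=8): fills=none; bids=[#2:2@96] asks=[#4:8@99]

Answer: bid=- ask=98
bid=96 ask=98
bid=96 ask=-
bid=96 ask=-
bid=96 ask=99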